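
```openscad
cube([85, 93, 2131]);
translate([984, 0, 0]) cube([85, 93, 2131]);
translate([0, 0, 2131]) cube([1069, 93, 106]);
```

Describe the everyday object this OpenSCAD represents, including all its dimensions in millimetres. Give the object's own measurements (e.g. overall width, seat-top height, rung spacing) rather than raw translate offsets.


A door frame. The clear opening is 899 mm wide and 2131 mm high. Two 85 mm wide jambs, 93 mm deep, stand either side of the opening from the floor to the top of the opening. A 106 mm thick head sits across the top of both jambs, spanning the full outside width of the frame.


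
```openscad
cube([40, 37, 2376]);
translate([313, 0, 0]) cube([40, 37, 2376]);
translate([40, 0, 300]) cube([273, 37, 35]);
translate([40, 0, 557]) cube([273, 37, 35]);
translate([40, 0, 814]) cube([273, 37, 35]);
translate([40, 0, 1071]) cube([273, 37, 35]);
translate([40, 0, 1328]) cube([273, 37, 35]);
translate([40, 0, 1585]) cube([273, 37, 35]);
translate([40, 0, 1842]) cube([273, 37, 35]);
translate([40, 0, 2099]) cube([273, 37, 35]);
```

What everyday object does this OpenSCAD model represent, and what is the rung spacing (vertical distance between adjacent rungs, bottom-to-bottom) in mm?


A ladder. The rung spacing is 257 mm.

Two tall 40×37 posts with 8 short bars between them — a ladder. Adjacent rungs sit at z = 300 and z = 557, so the spacing is 557 − 300 = 257 mm.


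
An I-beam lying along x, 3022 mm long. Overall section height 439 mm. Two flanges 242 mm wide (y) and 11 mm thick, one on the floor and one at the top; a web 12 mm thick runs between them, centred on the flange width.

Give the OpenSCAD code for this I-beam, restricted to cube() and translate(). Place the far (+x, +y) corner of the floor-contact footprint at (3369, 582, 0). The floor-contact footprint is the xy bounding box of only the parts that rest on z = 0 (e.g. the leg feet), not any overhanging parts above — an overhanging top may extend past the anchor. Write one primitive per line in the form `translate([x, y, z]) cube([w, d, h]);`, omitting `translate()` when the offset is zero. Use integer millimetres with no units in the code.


translate([347, 340, 0]) cube([3022, 242, 11]);
translate([347, 455, 11]) cube([3022, 12, 417]);
translate([347, 340, 428]) cube([3022, 242, 11]);


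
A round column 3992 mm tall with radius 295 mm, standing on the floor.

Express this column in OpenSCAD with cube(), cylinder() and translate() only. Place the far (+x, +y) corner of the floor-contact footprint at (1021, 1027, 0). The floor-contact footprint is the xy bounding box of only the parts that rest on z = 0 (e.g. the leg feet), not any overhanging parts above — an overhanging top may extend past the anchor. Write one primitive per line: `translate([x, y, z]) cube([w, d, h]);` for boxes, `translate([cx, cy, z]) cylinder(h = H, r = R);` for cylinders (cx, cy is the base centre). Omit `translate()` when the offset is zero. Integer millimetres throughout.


translate([726, 732, 0]) cylinder(h = 3992, r = 295);


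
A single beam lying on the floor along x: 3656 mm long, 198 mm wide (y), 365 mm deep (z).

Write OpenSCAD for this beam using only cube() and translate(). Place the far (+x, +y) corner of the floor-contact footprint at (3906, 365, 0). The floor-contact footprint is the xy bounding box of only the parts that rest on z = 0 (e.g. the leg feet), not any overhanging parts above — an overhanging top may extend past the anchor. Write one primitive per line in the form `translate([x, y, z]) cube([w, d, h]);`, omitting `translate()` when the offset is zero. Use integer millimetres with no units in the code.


translate([250, 167, 0]) cube([3656, 198, 365]);


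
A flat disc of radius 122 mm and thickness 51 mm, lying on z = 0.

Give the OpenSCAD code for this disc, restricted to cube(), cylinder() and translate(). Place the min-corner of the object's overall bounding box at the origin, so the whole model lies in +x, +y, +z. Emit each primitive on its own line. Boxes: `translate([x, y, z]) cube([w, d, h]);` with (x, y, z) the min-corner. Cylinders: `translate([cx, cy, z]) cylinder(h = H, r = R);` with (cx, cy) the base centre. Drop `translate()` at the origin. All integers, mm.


translate([122, 122, 0]) cylinder(h = 51, r = 122);


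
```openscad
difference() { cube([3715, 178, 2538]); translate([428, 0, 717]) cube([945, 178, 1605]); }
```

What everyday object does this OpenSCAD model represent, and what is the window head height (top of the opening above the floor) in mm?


A wall with a window opening. The window head height is 2322 mm.

A wall with a rectangular opening subtracted — a window. Sill at z = 717, opening 1605 mm tall, so the head is at 717 + 1605 = 2322 mm.


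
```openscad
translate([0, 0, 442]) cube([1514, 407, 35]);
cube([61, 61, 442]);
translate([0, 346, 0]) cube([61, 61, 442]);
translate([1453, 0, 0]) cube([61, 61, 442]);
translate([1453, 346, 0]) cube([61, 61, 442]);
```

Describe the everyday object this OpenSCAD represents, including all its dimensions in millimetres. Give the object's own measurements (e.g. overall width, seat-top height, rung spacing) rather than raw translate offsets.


A long wooden bench with a 1514 mm (x) × 407 mm (y) seat, 35 mm thick, its top surface 477 mm above the floor. Four 61 mm square legs at the seat corners, flush with the edges, run from z = 0 to the seat underside.


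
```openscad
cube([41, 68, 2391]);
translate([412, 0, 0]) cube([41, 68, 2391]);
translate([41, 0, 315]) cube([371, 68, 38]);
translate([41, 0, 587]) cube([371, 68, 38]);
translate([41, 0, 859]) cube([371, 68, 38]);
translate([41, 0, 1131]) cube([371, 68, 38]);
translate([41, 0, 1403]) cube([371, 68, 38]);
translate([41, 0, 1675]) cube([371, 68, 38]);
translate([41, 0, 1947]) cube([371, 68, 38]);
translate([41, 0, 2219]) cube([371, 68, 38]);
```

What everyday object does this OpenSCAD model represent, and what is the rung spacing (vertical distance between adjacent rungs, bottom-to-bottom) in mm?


A ladder. The rung spacing is 272 mm.

Two tall 41×68 posts with 8 short bars between them — a ladder. Adjacent rungs sit at z = 315 and z = 587, so the spacing is 587 − 315 = 272 mm.


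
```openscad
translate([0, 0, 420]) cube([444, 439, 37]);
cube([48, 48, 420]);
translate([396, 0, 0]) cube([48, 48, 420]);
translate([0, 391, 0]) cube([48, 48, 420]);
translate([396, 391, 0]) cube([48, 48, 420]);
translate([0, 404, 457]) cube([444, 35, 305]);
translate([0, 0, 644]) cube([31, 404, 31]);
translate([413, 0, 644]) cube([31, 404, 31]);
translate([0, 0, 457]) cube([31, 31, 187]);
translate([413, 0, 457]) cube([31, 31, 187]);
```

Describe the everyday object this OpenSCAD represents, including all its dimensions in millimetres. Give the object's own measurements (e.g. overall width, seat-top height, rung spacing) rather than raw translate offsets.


A chair. The seat is a 444×439×37 mm slab with its top at z = 457 mm, on four 48×48 mm corner legs (flush with the seat edges, standing on z = 0). A flat backrest 35 mm thick, 305 mm tall, spans the full seat width and rises from the seat top along its +y edge, rear face flush with the rear of the seat. Two armrests of 31×31 mm section run along each side from the seat's front edge to the front of the backrest, top faces 218 mm above the seat top and outer faces flush with the seat's x-edges; a 31×31 mm post under the front of each armrest stands on the seat at the front corner.


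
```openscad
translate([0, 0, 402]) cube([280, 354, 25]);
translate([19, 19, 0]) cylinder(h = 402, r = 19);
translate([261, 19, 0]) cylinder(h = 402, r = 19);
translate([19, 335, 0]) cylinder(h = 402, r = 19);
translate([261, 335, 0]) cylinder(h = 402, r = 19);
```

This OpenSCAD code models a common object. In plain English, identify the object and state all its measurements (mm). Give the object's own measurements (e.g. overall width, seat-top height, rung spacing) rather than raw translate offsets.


A four-legged stool. The seat is a 280×354×25 mm slab whose top surface is at z = 427 mm; four round legs, each 38 mm in diameter, run from the floor (z = 0) to the underside of the seat, each leg's axis is inset half a diameter from the nearest pair of seat edges (so the leg's bounding box is flush with the corner).


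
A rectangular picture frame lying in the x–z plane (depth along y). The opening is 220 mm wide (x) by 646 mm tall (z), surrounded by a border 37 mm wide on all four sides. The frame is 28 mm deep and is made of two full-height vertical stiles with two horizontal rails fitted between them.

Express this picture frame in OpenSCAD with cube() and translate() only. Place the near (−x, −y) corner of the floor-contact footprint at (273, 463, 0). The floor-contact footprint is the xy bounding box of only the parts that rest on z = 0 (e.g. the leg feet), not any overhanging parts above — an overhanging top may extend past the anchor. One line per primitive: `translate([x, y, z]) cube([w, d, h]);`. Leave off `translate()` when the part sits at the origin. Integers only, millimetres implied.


translate([273, 463, 0]) cube([37, 28, 720]);
translate([530, 463, 0]) cube([37, 28, 720]);
translate([310, 463, 0]) cube([220, 28, 37]);
translate([310, 463, 683]) cube([220, 28, 37]);


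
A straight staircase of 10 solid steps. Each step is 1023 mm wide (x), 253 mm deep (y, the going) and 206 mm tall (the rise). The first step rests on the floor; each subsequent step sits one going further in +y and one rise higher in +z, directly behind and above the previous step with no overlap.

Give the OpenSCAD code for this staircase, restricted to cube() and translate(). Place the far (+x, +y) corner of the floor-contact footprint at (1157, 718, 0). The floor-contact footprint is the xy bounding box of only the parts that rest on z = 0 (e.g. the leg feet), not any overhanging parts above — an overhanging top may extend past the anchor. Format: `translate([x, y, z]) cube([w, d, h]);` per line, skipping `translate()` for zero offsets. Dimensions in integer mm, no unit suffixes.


translate([134, 465, 0]) cube([1023, 253, 206]);
translate([134, 718, 206]) cube([1023, 253, 206]);
translate([134, 971, 412]) cube([1023, 253, 206]);
translate([134, 1224, 618]) cube([1023, 253, 206]);
translate([134, 1477, 824]) cube([1023, 253, 206]);
translate([134, 1730, 1030]) cube([1023, 253, 206]);
translate([134, 1983, 1236]) cube([1023, 253, 206]);
translate([134, 2236, 1442]) cube([1023, 253, 206]);
translate([134, 2489, 1648]) cube([1023, 253, 206]);
translate([134, 2742, 1854]) cube([1023, 253, 206]);


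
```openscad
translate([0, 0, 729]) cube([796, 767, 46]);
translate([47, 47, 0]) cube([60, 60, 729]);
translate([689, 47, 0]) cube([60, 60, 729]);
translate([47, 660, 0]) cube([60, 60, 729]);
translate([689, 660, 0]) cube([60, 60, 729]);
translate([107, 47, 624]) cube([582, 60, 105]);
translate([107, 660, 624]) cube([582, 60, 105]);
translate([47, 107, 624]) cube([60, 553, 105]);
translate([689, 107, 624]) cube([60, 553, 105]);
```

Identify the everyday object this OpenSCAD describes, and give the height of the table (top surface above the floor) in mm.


A table. The table height is 775 mm.

A 796×767×46 slab sits at z = 729 on four 60 mm square posts — a table. The top surface is at 729 + 46 = 775 mm.


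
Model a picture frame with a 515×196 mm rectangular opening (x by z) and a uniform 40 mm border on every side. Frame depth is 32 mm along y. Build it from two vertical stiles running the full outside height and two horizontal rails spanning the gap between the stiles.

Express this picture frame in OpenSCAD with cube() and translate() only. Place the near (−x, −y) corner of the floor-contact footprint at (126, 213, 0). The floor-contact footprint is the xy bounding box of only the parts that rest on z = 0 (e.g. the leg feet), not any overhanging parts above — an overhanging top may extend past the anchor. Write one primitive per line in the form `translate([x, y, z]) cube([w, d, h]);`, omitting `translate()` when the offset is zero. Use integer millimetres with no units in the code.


translate([126, 213, 0]) cube([40, 32, 276]);
translate([681, 213, 0]) cube([40, 32, 276]);
translate([166, 213, 0]) cube([515, 32, 40]);
translate([166, 213, 236]) cube([515, 32, 40]);


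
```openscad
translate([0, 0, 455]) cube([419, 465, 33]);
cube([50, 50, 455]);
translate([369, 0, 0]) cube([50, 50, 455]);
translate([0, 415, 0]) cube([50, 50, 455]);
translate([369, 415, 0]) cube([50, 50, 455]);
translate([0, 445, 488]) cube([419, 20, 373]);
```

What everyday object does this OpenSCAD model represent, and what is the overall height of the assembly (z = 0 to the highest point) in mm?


A chair. The overall height is 861 mm.

A slab on four corner posts with a tall panel at the back — a chair. The seat slab sits at z = 455 with thickness 33, and the 373 mm backrest starts at the seat top, so the overall height is 455 + 33 + 373 = 861 mm.


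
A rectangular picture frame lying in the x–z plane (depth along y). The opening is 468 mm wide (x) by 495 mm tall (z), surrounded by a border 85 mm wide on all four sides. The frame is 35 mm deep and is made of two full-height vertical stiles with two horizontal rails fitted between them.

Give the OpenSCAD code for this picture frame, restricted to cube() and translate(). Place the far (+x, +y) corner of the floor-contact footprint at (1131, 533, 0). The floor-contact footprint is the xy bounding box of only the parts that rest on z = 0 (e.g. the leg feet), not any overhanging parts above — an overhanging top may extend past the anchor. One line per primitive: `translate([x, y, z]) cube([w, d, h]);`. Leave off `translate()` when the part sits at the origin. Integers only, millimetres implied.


translate([493, 498, 0]) cube([85, 35, 665]);
translate([1046, 498, 0]) cube([85, 35, 665]);
translate([578, 498, 0]) cube([468, 35, 85]);
translate([578, 498, 580]) cube([468, 35, 85]);


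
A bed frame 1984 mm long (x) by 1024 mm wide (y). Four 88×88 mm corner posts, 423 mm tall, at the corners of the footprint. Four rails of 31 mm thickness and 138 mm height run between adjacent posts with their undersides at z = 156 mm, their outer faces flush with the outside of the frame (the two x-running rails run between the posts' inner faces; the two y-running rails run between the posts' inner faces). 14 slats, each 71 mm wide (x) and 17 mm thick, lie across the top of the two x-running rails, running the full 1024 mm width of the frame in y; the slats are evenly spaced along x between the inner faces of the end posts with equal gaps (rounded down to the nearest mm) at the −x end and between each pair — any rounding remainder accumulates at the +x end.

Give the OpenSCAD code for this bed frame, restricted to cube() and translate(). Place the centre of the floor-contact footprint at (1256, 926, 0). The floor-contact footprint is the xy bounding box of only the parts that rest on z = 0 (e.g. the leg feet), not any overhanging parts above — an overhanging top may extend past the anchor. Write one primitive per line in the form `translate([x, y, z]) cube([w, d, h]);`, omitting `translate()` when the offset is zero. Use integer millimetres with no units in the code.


translate([264, 414, 0]) cube([88, 88, 423]);
translate([264, 1350, 0]) cube([88, 88, 423]);
translate([2160, 414, 0]) cube([88, 88, 423]);
translate([2160, 1350, 0]) cube([88, 88, 423]);
translate([352, 414, 156]) cube([1808, 31, 138]);
translate([352, 1407, 156]) cube([1808, 31, 138]);
translate([264, 502, 156]) cube([31, 848, 138]);
translate([2217, 502, 156]) cube([31, 848, 138]);
translate([406, 414, 294]) cube([71, 1024, 17]);
translate([531, 414, 294]) cube([71, 1024, 17]);
translate([656, 414, 294]) cube([71, 1024, 17]);
translate([781, 414, 294]) cube([71, 1024, 17]);
translate([906, 414, 294]) cube([71, 1024, 17]);
translate([1031, 414, 294]) cube([71, 1024, 17]);
translate([1156, 414, 294]) cube([71, 1024, 17]);
translate([1281, 414, 294]) cube([71, 1024, 17]);
translate([1406, 414, 294]) cube([71, 1024, 17]);
translate([1531, 414, 294]) cube([71, 1024, 17]);
translate([1656, 414, 294]) cube([71, 1024, 17]);
translate([1781, 414, 294]) cube([71, 1024, 17]);
translate([1906, 414, 294]) cube([71, 1024, 17]);
translate([2031, 414, 294]) cube([71, 1024, 17]);


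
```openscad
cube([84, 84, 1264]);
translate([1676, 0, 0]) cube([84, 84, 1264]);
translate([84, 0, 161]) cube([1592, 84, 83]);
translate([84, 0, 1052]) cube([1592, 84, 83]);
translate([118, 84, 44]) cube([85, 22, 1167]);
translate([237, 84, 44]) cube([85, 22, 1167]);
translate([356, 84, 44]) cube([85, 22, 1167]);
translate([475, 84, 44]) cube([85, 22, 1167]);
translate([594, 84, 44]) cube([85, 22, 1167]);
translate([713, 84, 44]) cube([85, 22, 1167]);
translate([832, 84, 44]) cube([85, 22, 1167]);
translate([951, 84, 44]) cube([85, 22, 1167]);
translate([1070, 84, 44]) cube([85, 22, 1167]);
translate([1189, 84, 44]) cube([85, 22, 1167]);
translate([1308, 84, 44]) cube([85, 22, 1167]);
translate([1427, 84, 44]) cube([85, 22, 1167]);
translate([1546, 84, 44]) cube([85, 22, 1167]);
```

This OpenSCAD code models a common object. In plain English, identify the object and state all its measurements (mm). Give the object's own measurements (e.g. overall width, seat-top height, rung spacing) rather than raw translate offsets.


A fence section. Two 84×84 mm posts, 1264 mm tall, stand on the floor with a clear span of 1592 mm between their inner faces. Two horizontal rails of 84×83 mm section span the gap between the posts with their undersides at z = 161 mm and z = 1052 mm, flush with the posts' −y face. 13 pickets, each 85 mm wide, 22 mm thick and 1167 mm tall, are fixed to the +y face of the rails with their bottoms at z = 44 mm, spaced across the span with a 34 mm gap after the −x post and between neighbouring pickets, with 45 mm left before the +x post.


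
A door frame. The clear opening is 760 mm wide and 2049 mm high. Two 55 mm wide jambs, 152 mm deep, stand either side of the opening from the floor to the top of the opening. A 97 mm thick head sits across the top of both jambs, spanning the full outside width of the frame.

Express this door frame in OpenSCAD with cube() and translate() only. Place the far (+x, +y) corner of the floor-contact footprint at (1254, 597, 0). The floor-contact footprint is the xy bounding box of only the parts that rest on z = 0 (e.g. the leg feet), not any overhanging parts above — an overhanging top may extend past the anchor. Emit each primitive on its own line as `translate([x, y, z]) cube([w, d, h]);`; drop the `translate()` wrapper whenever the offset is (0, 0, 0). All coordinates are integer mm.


translate([384, 445, 0]) cube([55, 152, 2049]);
translate([1199, 445, 0]) cube([55, 152, 2049]);
translate([384, 445, 2049]) cube([870, 152, 97]);


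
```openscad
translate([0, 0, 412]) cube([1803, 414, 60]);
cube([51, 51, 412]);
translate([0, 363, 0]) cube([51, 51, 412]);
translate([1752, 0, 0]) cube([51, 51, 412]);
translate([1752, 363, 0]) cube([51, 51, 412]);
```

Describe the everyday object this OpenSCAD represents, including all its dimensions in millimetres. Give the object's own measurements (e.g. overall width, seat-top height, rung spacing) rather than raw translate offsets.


A bench: a 1803×414 mm seat slab, 60 mm thick, top at z = 472 mm, on four 51×51 mm square legs flush with the seat corners and standing on z = 0.


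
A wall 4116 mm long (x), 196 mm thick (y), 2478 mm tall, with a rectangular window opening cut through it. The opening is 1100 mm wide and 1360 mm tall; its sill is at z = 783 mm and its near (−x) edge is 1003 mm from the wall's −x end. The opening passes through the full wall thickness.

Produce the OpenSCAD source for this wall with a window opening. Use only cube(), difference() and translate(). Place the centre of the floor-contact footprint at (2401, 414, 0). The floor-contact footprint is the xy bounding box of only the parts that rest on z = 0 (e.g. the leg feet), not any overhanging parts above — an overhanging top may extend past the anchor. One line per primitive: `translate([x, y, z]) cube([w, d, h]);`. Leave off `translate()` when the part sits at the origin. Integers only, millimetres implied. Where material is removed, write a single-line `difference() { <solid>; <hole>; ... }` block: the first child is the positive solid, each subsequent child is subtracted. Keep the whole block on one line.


difference() { translate([343, 316, 0]) cube([4116, 196, 2478]); translate([1346, 316, 783]) cube([1100, 196, 1360]); }


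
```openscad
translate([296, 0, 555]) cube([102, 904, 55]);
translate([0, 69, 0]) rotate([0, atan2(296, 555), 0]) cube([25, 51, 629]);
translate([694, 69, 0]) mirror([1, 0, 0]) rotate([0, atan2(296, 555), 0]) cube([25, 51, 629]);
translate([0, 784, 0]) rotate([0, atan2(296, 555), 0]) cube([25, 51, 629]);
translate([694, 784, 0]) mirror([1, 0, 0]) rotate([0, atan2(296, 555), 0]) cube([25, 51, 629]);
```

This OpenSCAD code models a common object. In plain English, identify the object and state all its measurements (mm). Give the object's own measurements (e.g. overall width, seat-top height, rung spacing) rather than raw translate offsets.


A sawhorse. A 102×904×55 mm beam (x, y, z) sits on two A-frame leg pairs. Each pair is two raked legs of 25×51 mm section (51 mm along y) splaying symmetrically in x. Each leg rises 555 mm vertically over 296 mm of horizontal reach and is 629 mm long along its own axis. Every leg's outer bottom edge rests on the floor and its outer top edge meets a bottom edge of the beam — the left legs (tilting toward +x) meet the beam's −x bottom edge, the right legs (their mirror images, tilting toward −x) meet its +x bottom edge — so the leg tops tuck under the beam, the beam's underside is 555 mm above the floor, and the feet are 694 mm apart outside-to-outside with the beam centred between them. The two leg pairs are set in 69 mm from either end of the beam.


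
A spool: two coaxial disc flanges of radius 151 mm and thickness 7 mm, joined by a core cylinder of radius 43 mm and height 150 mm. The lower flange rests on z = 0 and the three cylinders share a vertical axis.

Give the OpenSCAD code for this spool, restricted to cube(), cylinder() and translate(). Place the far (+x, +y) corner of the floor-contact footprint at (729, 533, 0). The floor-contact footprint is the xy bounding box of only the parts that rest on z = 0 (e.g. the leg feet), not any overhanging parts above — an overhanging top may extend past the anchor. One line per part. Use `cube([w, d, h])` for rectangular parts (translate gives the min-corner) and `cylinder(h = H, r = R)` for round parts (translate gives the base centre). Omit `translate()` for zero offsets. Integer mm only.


translate([578, 382, 0]) cylinder(h = 7, r = 151);
translate([578, 382, 7]) cylinder(h = 150, r = 43);
translate([578, 382, 157]) cylinder(h = 7, r = 151);


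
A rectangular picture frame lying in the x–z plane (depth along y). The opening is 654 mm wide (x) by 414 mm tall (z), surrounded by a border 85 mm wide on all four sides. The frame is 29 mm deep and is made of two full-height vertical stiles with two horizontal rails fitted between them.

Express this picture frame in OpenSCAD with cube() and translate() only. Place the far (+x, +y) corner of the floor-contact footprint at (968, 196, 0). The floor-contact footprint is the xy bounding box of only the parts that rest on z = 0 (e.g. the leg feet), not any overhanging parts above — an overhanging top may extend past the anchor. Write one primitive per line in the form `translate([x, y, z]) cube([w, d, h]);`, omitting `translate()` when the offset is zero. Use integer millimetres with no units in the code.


translate([144, 167, 0]) cube([85, 29, 584]);
translate([883, 167, 0]) cube([85, 29, 584]);
translate([229, 167, 0]) cube([654, 29, 85]);
translate([229, 167, 499]) cube([654, 29, 85]);


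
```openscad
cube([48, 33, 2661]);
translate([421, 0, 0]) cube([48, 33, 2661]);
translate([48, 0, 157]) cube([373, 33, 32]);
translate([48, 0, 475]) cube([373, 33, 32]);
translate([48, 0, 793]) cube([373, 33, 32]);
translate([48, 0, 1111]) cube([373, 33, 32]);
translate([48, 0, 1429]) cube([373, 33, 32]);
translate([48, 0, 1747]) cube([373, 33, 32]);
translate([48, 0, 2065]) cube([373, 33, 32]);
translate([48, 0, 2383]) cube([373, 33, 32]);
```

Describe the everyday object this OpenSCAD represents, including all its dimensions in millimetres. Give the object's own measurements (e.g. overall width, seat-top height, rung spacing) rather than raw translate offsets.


A straight ladder. Two 48×33 mm vertical rails, 2661 mm tall, stand 469 mm apart (outside-to-outside) with their front faces coplanar on the −y side. 8 rungs, each 33 mm deep and 32 mm tall, span between the inner faces of the rails, front faces flush with the rails. The lowest rung's underside is at z = 157 mm and rungs are spaced 318 mm apart (underside to underside).


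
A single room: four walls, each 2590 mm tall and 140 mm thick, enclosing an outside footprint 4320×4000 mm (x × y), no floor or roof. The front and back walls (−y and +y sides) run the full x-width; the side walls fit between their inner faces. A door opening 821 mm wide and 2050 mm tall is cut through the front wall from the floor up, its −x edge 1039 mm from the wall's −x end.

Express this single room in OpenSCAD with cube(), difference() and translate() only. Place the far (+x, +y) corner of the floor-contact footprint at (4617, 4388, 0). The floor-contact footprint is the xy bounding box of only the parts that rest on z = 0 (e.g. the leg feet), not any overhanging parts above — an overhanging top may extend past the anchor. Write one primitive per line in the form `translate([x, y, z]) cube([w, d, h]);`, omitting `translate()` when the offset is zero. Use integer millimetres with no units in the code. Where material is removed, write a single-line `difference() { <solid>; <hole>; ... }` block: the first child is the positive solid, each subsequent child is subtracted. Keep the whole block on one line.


difference() { translate([297, 388, 0]) cube([4320, 140, 2590]); translate([1336, 388, 0]) cube([821, 140, 2050]); }
translate([297, 4248, 0]) cube([4320, 140, 2590]);
translate([297, 528, 0]) cube([140, 3720, 2590]);
translate([4477, 528, 0]) cube([140, 3720, 2590]);


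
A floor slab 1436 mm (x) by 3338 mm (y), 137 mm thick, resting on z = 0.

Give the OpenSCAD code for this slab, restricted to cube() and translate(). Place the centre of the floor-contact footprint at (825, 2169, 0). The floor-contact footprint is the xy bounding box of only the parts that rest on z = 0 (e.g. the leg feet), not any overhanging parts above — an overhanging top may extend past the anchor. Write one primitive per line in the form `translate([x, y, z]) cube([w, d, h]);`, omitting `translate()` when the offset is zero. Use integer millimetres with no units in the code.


translate([107, 500, 0]) cube([1436, 3338, 137]);


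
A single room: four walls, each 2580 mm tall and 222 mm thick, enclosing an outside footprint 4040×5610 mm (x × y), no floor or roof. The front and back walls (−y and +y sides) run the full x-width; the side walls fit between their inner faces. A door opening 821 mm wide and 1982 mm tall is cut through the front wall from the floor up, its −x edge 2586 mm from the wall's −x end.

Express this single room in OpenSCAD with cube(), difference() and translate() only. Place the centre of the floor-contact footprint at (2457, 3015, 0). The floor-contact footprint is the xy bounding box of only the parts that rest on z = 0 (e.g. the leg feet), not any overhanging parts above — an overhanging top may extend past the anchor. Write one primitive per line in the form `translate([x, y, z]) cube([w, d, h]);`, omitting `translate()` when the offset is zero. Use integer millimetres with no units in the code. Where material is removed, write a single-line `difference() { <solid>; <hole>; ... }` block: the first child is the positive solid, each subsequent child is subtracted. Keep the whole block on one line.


difference() { translate([437, 210, 0]) cube([4040, 222, 2580]); translate([3023, 210, 0]) cube([821, 222, 1982]); }
translate([437, 5598, 0]) cube([4040, 222, 2580]);
translate([437, 432, 0]) cube([222, 5166, 2580]);
translate([4255, 432, 0]) cube([222, 5166, 2580]);


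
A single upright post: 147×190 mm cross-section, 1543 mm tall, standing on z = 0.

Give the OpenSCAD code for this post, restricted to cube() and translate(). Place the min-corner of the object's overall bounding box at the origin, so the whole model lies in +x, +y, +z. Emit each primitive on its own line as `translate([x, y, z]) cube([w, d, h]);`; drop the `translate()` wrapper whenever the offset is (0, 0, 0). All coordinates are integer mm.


cube([147, 190, 1543]);


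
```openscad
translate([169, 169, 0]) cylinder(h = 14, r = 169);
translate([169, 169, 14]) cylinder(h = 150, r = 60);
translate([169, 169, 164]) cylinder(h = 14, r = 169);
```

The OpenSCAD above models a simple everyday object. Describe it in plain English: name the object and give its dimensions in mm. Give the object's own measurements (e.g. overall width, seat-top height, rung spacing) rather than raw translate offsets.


A spool: two coaxial disc flanges of radius 169 mm and thickness 14 mm, joined by a core cylinder of radius 60 mm and height 150 mm. The lower flange rests on z = 0 and the three cylinders share a vertical axis.


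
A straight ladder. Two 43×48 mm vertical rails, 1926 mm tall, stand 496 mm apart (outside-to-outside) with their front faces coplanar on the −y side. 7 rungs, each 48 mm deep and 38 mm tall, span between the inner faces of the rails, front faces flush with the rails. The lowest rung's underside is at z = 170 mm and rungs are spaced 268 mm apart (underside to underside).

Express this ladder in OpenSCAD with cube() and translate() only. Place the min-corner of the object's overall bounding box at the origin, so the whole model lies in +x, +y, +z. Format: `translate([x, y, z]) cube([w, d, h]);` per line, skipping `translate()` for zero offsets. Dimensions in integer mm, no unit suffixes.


cube([43, 48, 1926]);
translate([453, 0, 0]) cube([43, 48, 1926]);
translate([43, 0, 170]) cube([410, 48, 38]);
translate([43, 0, 438]) cube([410, 48, 38]);
translate([43, 0, 706]) cube([410, 48, 38]);
translate([43, 0, 974]) cube([410, 48, 38]);
translate([43, 0, 1242]) cube([410, 48, 38]);
translate([43, 0, 1510]) cube([410, 48, 38]);
translate([43, 0, 1778]) cube([410, 48, 38]);


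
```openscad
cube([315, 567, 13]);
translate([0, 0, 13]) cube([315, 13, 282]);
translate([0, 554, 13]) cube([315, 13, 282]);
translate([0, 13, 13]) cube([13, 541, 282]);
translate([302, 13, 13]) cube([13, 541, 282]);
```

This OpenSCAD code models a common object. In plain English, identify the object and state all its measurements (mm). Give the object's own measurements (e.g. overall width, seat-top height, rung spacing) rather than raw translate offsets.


An open-topped rectangular box: outside dimensions 315×567×295 mm, with a uniform wall and base thickness of 13 mm. The base is a full 315×567 slab on the floor; four walls sit on top of the base. The front and back walls (the −y and +y sides) span the full width; the two side walls fit between them.


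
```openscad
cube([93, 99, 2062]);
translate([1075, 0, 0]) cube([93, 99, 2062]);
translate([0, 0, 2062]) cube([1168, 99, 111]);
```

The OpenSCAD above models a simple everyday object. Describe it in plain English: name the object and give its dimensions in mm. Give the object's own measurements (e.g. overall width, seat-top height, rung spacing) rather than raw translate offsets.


A door frame. The clear opening is 982 mm wide and 2062 mm high. Two 93 mm wide jambs, 99 mm deep, stand either side of the opening from the floor to the top of the opening. A 111 mm thick head sits across the top of both jambs, spanning the full outside width of the frame.


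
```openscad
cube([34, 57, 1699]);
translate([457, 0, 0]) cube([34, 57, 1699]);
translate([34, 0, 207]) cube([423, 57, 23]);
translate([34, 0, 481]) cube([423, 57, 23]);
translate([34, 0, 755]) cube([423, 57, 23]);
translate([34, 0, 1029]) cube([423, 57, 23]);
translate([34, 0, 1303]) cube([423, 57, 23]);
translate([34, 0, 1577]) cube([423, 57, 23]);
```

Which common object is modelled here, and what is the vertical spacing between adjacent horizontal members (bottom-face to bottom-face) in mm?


A ladder. The rung spacing is 274 mm.

Two tall 34×57 posts with 6 short bars between them — a ladder. Adjacent rungs sit at z = 207 and z = 481, so the spacing is 481 − 207 = 274 mm.


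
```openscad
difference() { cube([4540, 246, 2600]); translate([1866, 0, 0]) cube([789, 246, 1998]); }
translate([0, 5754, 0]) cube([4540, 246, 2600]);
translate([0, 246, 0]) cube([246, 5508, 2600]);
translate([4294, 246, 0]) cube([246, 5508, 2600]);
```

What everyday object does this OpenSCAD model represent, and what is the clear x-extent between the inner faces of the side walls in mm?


A single room. The interior width is 4048 mm.

Four walls enclosing a rectangle with a door in the front wall — a room. Outside width 4540 minus two 246 mm walls gives 4048 mm.


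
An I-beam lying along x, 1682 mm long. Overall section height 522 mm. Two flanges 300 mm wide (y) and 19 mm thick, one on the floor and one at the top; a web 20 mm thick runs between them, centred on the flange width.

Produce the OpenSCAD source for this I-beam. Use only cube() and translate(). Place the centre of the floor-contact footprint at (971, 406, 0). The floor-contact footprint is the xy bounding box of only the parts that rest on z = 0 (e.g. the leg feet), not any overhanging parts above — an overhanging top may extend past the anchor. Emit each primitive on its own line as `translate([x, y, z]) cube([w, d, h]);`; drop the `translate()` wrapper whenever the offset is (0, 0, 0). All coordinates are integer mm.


translate([130, 256, 0]) cube([1682, 300, 19]);
translate([130, 396, 19]) cube([1682, 20, 484]);
translate([130, 256, 503]) cube([1682, 300, 19]);


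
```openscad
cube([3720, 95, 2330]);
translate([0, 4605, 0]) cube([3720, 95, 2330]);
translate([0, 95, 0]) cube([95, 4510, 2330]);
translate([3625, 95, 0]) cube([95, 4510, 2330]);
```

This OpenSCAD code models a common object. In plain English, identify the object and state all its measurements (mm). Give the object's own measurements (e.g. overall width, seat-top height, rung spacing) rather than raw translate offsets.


The wall frame of a small rectangular building: four walls, each 2330 mm tall and 95 mm thick, enclosing a footprint 3720 mm (x) by 4700 mm (y) outside-to-outside, with no floor or roof. The front and back walls (the −y and +y sides) span the full width; the two side walls fit between them.


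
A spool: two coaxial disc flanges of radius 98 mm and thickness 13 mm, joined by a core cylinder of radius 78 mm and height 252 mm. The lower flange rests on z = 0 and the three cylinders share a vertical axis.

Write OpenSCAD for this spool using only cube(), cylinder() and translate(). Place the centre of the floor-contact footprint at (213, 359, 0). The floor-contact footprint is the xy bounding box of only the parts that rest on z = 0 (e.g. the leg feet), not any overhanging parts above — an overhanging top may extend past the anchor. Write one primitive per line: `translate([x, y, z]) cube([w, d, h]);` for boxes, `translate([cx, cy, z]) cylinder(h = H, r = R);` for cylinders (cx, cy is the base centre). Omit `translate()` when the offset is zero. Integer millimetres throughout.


translate([213, 359, 0]) cylinder(h = 13, r = 98);
translate([213, 359, 13]) cylinder(h = 252, r = 78);
translate([213, 359, 265]) cylinder(h = 13, r = 98);


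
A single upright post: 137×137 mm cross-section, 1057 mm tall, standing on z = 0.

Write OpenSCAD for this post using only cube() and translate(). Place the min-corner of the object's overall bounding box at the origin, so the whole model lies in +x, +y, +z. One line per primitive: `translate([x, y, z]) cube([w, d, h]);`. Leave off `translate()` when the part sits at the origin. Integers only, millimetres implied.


cube([137, 137, 1057]);


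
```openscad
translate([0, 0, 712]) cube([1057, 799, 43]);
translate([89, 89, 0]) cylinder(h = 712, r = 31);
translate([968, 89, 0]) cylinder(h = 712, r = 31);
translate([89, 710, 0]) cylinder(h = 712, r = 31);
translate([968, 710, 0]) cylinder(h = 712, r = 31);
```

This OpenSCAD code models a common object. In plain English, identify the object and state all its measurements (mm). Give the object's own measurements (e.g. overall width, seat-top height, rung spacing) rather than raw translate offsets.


A table: top 1057 mm (x) × 799 mm (y), 43 mm thick, upper face at z = 755 mm, on four round legs of 62 mm diameter, each leg's bounding box inset 58 mm from the nearest pair of top edges from z = 0 to the bottom of the top.


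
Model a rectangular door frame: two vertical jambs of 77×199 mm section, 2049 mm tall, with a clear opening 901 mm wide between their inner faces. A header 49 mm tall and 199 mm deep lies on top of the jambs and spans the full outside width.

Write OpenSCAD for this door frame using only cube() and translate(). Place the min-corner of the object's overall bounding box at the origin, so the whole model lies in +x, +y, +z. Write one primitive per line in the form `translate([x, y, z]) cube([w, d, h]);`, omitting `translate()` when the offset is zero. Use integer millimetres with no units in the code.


cube([77, 199, 2049]);
translate([978, 0, 0]) cube([77, 199, 2049]);
translate([0, 0, 2049]) cube([1055, 199, 49]);


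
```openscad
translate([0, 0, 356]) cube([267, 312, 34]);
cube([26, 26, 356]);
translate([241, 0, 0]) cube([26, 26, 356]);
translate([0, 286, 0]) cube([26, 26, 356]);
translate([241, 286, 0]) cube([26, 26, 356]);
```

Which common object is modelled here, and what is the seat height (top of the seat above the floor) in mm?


A stool. The seat height is 390 mm.

A 267×312×34 slab at z = 356 on four corner posts — a stool. The seat top is 356 + 34 = 390 mm.


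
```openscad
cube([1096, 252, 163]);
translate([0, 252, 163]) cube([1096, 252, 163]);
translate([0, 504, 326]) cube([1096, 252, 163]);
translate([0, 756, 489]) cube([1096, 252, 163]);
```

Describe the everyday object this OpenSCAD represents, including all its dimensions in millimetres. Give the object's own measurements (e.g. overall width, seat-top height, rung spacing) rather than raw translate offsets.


A straight staircase of 4 solid steps. Each step is 1096 mm wide (x), 252 mm deep (y, the going) and 163 mm tall (the rise). The first step rests on the floor; each subsequent step sits one going further in +y and one rise higher in +z, directly behind and above the previous step with no overlap.


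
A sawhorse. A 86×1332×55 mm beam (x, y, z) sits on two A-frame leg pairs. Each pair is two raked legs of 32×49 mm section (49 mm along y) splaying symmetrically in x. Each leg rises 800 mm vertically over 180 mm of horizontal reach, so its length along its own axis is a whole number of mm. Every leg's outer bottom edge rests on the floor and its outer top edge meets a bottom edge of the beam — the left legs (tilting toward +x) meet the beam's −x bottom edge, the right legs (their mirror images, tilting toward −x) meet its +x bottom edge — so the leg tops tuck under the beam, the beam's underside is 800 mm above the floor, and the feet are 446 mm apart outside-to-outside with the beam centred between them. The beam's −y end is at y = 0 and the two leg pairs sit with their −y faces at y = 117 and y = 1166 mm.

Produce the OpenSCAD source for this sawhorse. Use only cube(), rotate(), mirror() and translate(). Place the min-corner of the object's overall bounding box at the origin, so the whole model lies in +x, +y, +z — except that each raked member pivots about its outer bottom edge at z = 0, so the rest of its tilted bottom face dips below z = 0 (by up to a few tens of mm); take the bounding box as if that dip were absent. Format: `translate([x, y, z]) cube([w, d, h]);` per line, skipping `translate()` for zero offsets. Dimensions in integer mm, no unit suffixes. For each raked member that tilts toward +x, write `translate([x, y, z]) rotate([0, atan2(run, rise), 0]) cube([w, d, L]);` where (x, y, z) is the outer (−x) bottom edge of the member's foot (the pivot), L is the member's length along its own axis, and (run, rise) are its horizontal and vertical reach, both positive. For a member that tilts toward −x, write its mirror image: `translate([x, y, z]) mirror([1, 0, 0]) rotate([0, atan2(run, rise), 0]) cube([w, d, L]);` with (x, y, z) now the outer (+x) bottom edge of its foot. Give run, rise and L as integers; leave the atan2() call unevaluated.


translate([180, 0, 800]) cube([86, 1332, 55]);
translate([0, 117, 0]) rotate([0, atan2(180, 800), 0]) cube([32, 49, 820]);
translate([446, 117, 0]) mirror([1, 0, 0]) rotate([0, atan2(180, 800), 0]) cube([32, 49, 820]);
translate([0, 1166, 0]) rotate([0, atan2(180, 800), 0]) cube([32, 49, 820]);
translate([446, 1166, 0]) mirror([1, 0, 0]) rotate([0, atan2(180, 800), 0]) cube([32, 49, 820]);
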